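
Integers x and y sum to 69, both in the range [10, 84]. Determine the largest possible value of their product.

With x + y fixed, xy peaks when the two are closest together.
Taking x = 34 and y = 35 (both in [10, 84]) gives xy = 1190.

1190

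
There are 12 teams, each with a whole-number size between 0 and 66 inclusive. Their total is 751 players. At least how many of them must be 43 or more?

11

If only k of them are at least 43, the other 12 − k are at most 42, so the total is at most k·66 + (12 − k)·42.
This must reach 751, so k·66 + (12 − k)·42 ≥ 751, giving k ≥ 11.
Exactly 11 works: 11 values at 66 and 1 at 42 total 768; lower one of the high values by 17 (still ≥ 43) to hit 751.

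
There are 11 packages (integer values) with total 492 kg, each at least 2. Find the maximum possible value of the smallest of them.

The 11 values sum to 492, so their minimum is at most ⌊492/11⌋ = 44.
Achievable: 3 of them at 44 and 8 at 45 total 492.

44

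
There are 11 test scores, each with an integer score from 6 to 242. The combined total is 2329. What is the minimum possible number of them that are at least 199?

4

Each value short of 199 is at most 198, costing at least 242 − 198 = 44 against the maximum total of 2662.
We can afford to lose at most 2662 − 2329 = 333, so at most ⌊333/44⌋ = 7 fall short, and at least 4 are ≥ 199.
Exactly 4 works: 4 values at 242 and 7 at 198 total 2354; lower one of the high values by 25 (still ≥ 199) to hit 2329.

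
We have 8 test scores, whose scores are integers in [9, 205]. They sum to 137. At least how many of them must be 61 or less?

7

Let j be the number exceeding 61. Then the total is ≥ 62·j + 9·(8 − j) = 72 + 53j.
So 53j ≤ 65 and j ≤ 1; hence at least 8 − 1 = 7 are ≤ 61.
Exactly 7 works: 7 values at 9 and 1 at 62 total 125; raise one of the low values by 12 (still ≤ 61) to hit 137.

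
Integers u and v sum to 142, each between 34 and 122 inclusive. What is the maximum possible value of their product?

For a fixed sum, the product uv is largest when u and v are as close as possible.
Taking u = 71 and v = 71 (both in [34, 122]) gives uv = 5041.

5041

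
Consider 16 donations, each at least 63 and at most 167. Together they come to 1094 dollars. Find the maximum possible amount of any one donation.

149

Maximizing one value means minimizing the remaining 15.
The other 15 contribute at least 15 × 63 = 945, leaving at most 1094 − 945 = 149.
Since 149 ≤ 167, this is achievable: one at 149 and 15 at 63.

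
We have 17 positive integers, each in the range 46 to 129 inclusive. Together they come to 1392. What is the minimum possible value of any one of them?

46

Minimizing one value means maximizing the remaining 16.
The other 16 can take up 16 × 129 = 2064 ≥ 1392 − 46, so one integer can sit at its floor of 46.
Achievable: one at 46 and the other 16 totalling 1346, which fits since 16 × 46 ≤ 1346 ≤ 16 × 129.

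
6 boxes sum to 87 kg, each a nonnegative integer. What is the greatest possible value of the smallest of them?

14

The average is 87/6 < 15, so some value is ≤ 14.
Equality holds with 3 values of 14 and 3 values of 15.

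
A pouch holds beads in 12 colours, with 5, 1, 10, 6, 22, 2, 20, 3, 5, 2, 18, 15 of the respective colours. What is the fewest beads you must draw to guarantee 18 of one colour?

In the worst case you take as many as possible of each colour without reaching 18: 5 + 1 + 10 + 6 + 17 + 2 + 17 + 3 + 5 + 2 + 17 + 15 = 100.
The next one must give 18 of some colour, so 100 + 1 = 101.

101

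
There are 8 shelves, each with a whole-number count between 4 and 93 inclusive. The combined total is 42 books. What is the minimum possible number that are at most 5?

Let j be the number exceeding 5. Then the total is ≥ 6·j + 4·(8 − j) = 32 + 2j.
So 2j ≤ 10 and j ≤ 5; hence at least 8 − 5 = 3 are ≤ 5.
Exactly 3 works: 3 values at 4 and 5 at 6 total 42.

3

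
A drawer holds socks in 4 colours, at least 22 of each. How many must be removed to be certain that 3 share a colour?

9

You could draw 2 of every colour without reaching 3 of any — 8 in all.
One more forces 3 of some colour, so 8 + 1 = 9.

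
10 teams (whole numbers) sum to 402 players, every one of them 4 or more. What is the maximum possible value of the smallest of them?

The average is 402/10 < 41, so some value is ≤ 40.
Equality holds with 8 values of 40 and 2 values of 41.

40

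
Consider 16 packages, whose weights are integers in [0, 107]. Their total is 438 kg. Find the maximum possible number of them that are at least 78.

If k of the values are ≥ 78, the total is ≥ 78k + 0(16 − k).
Setting 78k + 0(16 − k) ≤ 438 gives 78k ≤ 438, so k ≤ 5.
k = 5 is achieved by 5 values at 78 and 11 at 0, total 390; add 48 to one value (staying below 78) to reach 438.

5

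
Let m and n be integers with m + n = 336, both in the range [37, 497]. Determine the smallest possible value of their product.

11063

mn = m(336 − m) is concave in m, so over [37, 299] it is minimized at an endpoint.
The extreme feasible split is m = 37, n = 299, giving mn = 11063.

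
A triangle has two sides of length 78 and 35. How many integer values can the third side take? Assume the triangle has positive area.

69

The triangle inequality gives |78 − 35| < c < 78 + 35, i.e. 43 < c < 113.
So c can be any integer from 44 to 112: 69 values.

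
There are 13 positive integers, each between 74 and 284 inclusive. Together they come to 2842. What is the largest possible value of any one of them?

284

Maximizing one value means minimizing the remaining 12.
The other 12 contribute at least 12 × 74 = 888, leaving at most 2842 − 888 = 1954.
But each integer is capped at 284, so the maximum is 284.
Achievable: one at 284 and the other 12 totalling 2558, which fits since 12 × 74 ≤ 2558 ≤ 12 × 284.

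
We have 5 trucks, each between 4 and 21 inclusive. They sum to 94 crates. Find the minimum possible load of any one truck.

10

To make one truck as small as possible, make the other 4 as large as possible.
The other 4 contribute at most 4 × 21 = 84, leaving at least 94 − 84 = 10.
Since 10 ≥ 4, this is achievable: one at 10 and 4 at 21.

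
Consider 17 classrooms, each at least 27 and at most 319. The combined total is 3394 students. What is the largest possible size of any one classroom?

319

To make one classroom as large as possible, make the other 16 as small as possible.
The other 16 contribute at least 16 × 27 = 432, leaving at most 3394 − 432 = 2962.
But each classroom is capped at 319, so the maximum is 319.
Achievable: one at 319 and the other 16 totalling 3075, which fits since 16 × 27 ≤ 3075 ≤ 16 × 319.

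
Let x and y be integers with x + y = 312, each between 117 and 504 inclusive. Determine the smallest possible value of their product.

Since x + y is fixed, pushing one of them to its bound minimizes the product.
At the endpoint x = 117, y = 312 − 117 = 195, so xy = 117 × 195 = 22815.

22815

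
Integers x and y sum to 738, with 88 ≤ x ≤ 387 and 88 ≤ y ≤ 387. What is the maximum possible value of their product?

xy = x(738 − x) is maximized when x is as near 738/2 as the bounds allow.
Taking x = 369 and y = 369 (both in [88, 387]) gives xy = 136161.

136161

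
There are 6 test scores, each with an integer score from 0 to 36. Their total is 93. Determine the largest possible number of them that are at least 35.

Suppose k of them are at least 35. Those contribute at least 35 each and the other 6 − k at least 0 each.
So the total is at least 35k + 0(6 − k) = 0 + 35k. This must be ≤ 93, giving k ≤ 2.
k = 2 is achieved by 2 values at 35 and 4 at 0, total 70; add 23 to one value (staying below 35) to reach 93.

2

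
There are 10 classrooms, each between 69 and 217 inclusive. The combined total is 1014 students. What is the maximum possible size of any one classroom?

To make one classroom as large as possible, make the other 9 as small as possible.
The other 9 contribute at least 9 × 69 = 621, leaving at most 1014 − 621 = 393.
But each classroom is capped at 217, so the maximum is 217.
Achievable: one at 217 and the other 9 totalling 797, which fits since 9 × 69 ≤ 797 ≤ 9 × 217.

217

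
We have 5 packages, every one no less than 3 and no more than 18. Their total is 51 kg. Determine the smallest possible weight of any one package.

3

To make one package as small as possible, make the other 4 as large as possible.
The other 4 can take up 4 × 18 = 72 ≥ 51 − 3, so one package can sit at its floor of 3.
Achievable: one at 3 and the other 4 totalling 48, which fits since 4 × 3 ≤ 48 ≤ 4 × 18.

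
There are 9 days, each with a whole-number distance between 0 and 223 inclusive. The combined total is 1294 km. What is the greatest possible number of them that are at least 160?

8

With k values at 160 or above and the rest at least 0, the sum is at least 0 + 160k.
Since the sum is 1294, we need 160k ≤ 1294, i.e. k ≤ 8.
k = 8 is achieved by 8 values at 160 and 1 at 0, total 1280; add 14 to one value (staying below 160) to reach 1294.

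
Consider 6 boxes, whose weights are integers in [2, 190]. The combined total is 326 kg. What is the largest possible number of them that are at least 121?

If k of the values are ≥ 121, the total is ≥ 121k + 2(6 − k).
Setting 121k + 2(6 − k) ≤ 326 gives 119k ≤ 314, so k ≤ 2.
k = 2 is achieved by 2 values at 121 and 4 at 2, total 250; add 76 to one value (staying below 121) to reach 326.

2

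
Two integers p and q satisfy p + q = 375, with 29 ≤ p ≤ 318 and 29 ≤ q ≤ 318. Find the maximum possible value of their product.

pq = p(375 − p) is maximized when p is as near 375/2 as the bounds allow.
Taking p = 187 and q = 188 (both in [29, 318]) gives pq = 35156.

35156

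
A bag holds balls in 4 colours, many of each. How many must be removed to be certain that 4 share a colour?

13

You could draw 3 of every colour without reaching 4 of any — 12 in all.
One more forces 4 of some colour, so 12 + 1 = 13.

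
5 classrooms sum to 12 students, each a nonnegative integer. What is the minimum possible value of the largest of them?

3

If every one of the 5 were at most 2, the total would be at most 5 × 2 = 10 < 12.
Taking 3 copies of 2 and 2 copies of 3 gives exactly 12, so 3 is attained.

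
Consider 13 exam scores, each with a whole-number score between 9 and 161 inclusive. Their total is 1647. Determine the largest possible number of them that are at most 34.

Suppose k of them are at most 34. Those contribute at most 34 each and the rest at most 161 each.
So the total is at most 34k + 161(13 − k) = 2093 − 127k. This must still be ≥ 1647, so k ≤ 3.
k = 3 is achieved by 3 values at 34 and 10 at 161, total 1712; lower one of the 161's by 65 (still > 34) to reach 1647.

3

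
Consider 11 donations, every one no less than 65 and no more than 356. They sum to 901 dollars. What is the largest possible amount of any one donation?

To make one donation as large as possible, make the other 10 as small as possible.
The other 10 contribute at least 10 × 65 = 650, leaving at most 901 − 650 = 251.
Since 251 ≤ 356, this is achievable: one at 251 and 10 at 65.

251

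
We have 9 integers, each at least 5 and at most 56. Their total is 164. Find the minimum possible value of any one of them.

To make one integer as small as possible, make the other 8 as large as possible.
The other 8 can take up 8 × 56 = 448 ≥ 164 − 5, so one integer can sit at its floor of 5.
Achievable: one at 5 and the other 8 totalling 159, which fits since 8 × 5 ≤ 159 ≤ 8 × 56.

5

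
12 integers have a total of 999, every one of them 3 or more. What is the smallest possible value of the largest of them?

The 12 values sum to 999, so their maximum is at least ⌈999/12⌉ = 84.
Achievable: 3 of them at 84 and 9 at 83 total 999.

84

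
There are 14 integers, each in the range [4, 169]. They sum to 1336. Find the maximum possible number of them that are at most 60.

Suppose k of them are at most 60. Those contribute at most 60 each and the rest at most 169 each.
So the total is at most 60k + 169(14 − k) = 2366 − 109k. This must still be ≥ 1336, so k ≤ 9.
k = 9 is achieved by 9 values at 60 and 5 at 169, total 1385; lower one of the 169's by 49 (still > 60) to reach 1336.

9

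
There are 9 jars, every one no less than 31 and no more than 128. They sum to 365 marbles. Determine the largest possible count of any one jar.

117

Maximizing one value means minimizing the remaining 8.
The other 8 contribute at least 8 × 31 = 248, leaving at most 365 − 248 = 117.
Since 117 ≤ 128, this is achievable: one at 117 and 8 at 31.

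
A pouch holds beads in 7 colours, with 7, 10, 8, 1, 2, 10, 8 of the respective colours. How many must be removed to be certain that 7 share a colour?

In the worst case you take as many as possible of each colour without reaching 7: 6 + 6 + 6 + 1 + 2 + 6 + 6 = 33.
The next one must give 7 of some colour, so 33 + 1 = 34.

34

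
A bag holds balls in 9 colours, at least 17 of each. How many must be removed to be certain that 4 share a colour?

You could draw 3 of every colour without reaching 4 of any — 27 in all.
One more forces 4 of some colour, so 27 + 1 = 28.

28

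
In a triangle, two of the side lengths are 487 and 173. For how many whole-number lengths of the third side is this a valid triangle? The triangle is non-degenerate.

345

The triangle inequality gives |487 − 173| < c < 487 + 173, i.e. 314 < c < 660.
So c can be any integer from 315 to 659: 345 values.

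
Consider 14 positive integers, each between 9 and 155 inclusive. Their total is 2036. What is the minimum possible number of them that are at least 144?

3

Each value short of 144 is at most 143, costing at least 155 − 143 = 12 against the maximum total of 2170.
We can afford to lose at most 2170 − 2036 = 134, so at most ⌊134/12⌋ = 11 fall short, and at least 3 are ≥ 144.
Exactly 3 works: 3 values at 155 and 11 at 143 total 2038; lower one of the high values by 2 (still ≥ 144) to hit 2036.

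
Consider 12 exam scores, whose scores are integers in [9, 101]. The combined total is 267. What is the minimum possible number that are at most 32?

Each value above 32 is at least 33, contributing at least 33 − 9 = 24 above the floor 9.
The sum exceeds the floor total 108 by 159, so at most ⌊159/24⌋ = 6 exceed 32, and at least 6 are ≤ 32.
Exactly 6 works: 6 values at 9 and 6 at 33 total 252; raise one of the low values by 15 (still ≤ 32) to hit 267.

6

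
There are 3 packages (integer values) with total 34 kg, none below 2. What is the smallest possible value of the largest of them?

The average is 34/3 > 11, so not all 3 can be 11 or less; the largest is ≥ 12.
Taking 2 copies of 11 and 1 copy of 12 gives exactly 34, so 12 is attained.

12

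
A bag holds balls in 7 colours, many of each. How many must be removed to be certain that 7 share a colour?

43

In the worst case you draw 6 of each of the 7 colours: 7 × 6 = 42.
One more forces 7 of some colour, so 42 + 1 = 43.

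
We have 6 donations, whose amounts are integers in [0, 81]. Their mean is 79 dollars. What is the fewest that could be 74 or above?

5

The total is 6 × 79 = 474.
Suppose at most 6 − j of them reach 74; then j values are ≤ 73 and the rest ≤ 81.
The total is then ≤ 73·j + 81·(6 − j) = 486 − 8j. For this to be ≥ 474 we need j ≤ 1, so at least 6 − 1 = 5 must reach 74.
Exactly 5 works: 5 values at 81 and 1 at 73 total 478; lower one of the high values by 4 (still ≥ 74) to hit 474.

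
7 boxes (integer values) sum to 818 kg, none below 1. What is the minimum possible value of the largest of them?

Some value must be at least ⌈818/7⌉ = 117, since 7 × 116 = 812 < 818.
Taking 1 copy of 116 and 6 copies of 117 gives exactly 818, so 117 is attained.

117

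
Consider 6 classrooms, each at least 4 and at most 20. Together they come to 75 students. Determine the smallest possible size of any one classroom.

4

To make one classroom as small as possible, make the other 5 as large as possible.
The other 5 can take up 5 × 20 = 100 ≥ 75 − 4, so one classroom can sit at its floor of 4.
Achievable: one at 4 and the other 5 totalling 71, which fits since 5 × 4 ≤ 71 ≤ 5 × 20.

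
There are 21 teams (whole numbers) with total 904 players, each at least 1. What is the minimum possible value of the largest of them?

If every one of the 21 were at most 43, the total would be at most 21 × 43 = 903 < 904.
Taking 20 copies of 43 and 1 copy of 44 gives exactly 904, so 44 is attained.

44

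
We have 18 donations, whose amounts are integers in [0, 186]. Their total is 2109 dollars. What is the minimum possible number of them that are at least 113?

2

Each value short of 113 is at most 112, costing at least 186 − 112 = 74 against the maximum total of 3348.
We can afford to lose at most 3348 − 2109 = 1239, so at most ⌊1239/74⌋ = 16 fall short, and at least 2 are ≥ 113.
Exactly 2 works: 2 values at 186 and 16 at 112 total 2164; lower one of the high values by 55 (still ≥ 113) to hit 2109.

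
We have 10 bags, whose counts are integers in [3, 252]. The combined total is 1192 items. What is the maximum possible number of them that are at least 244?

4

Suppose k of them are at least 244. Those contribute at least 244 each and the other 10 − k at least 3 each.
So the total is at least 244k + 3(10 − k) = 30 + 241k. This must be ≤ 1192, giving k ≤ 4.
k = 4 is achieved by 4 values at 244 and 6 at 3, total 994; add 198 to one value (staying below 244) to reach 1192.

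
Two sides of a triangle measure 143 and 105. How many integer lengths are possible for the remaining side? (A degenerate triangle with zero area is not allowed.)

The triangle inequality gives |143 − 105| < c < 143 + 105, i.e. 38 < c < 248.
So c can be any integer from 39 to 247: 209 values.

209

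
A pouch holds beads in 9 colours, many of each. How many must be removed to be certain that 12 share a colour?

100

You could draw 11 of every colour without reaching 12 of any — 99 in all.
One more forces 12 of some colour, so 99 + 1 = 100.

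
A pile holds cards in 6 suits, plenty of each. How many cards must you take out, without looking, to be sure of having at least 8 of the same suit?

43

You could draw 7 of every suit without reaching 8 of any — 42 in all.
One more forces 8 of some suit, so 42 + 1 = 43.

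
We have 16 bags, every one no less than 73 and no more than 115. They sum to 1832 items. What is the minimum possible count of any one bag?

107

Minimizing one value means maximizing the remaining 15.
The other 15 contribute at most 15 × 115 = 1725, leaving at least 1832 − 1725 = 107.
Since 107 ≥ 73, this is achievable: one at 107 and 15 at 115.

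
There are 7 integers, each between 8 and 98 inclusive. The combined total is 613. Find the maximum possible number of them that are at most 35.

Each value at 35 or below falls at least 98 − 35 = 63 short of the ceiling 98.
The ceiling total is 7 × 98 = 686, and we need 613, so at most ⌊(686 − 613)/63⌋ = 1 can be that low.
k = 1 is achieved by 1 value at 35 and 6 at 98, total 623; lower one of the 98's by 10 (still > 35) to reach 613.

1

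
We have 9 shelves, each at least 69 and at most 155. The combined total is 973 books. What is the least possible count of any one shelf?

69

To make one shelf as small as possible, make the other 8 as large as possible.
The other 8 can take up 8 × 155 = 1240 ≥ 973 − 69, so one shelf can sit at its floor of 69.
Achievable: one at 69 and the other 8 totalling 904, which fits since 8 × 69 ≤ 904 ≤ 8 × 155.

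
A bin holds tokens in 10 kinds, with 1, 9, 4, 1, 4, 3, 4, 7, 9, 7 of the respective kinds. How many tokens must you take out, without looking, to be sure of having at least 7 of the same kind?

In the worst case you take as many as possible of each kind without reaching 7: 1 + 6 + 4 + 1 + 4 + 3 + 4 + 6 + 6 + 6 = 41.
The next one must give 7 of some kind, so 41 + 1 = 42.

42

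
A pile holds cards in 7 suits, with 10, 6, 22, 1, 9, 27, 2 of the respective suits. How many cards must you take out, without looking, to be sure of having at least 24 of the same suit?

74

In the worst case you take as many as possible of each suit without reaching 24: 10 + 6 + 22 + 1 + 9 + 23 + 2 = 73.
The next one must give 24 of some suit, so 73 + 1 = 74.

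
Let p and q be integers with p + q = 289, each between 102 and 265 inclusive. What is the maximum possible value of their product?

20880

For a fixed sum, the product pq is largest when p and q are as close as possible.
Taking p = 144 and q = 145 (both in [102, 265]) gives pq = 20880.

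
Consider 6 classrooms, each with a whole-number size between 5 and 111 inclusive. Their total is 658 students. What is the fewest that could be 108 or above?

4

If only k of them are at least 108, the other 6 − k are at most 107, so the total is at most k·111 + (6 − k)·107.
This must reach 658, so k·111 + (6 − k)·107 ≥ 658, giving k ≥ 4.
Exactly 4 works: 4 values at 111 and 2 at 107 total 658.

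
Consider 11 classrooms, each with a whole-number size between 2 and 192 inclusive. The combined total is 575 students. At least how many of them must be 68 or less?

Each value above 68 is at least 69, contributing at least 69 − 2 = 67 above the floor 2.
The sum exceeds the floor total 22 by 553, so at most ⌊553/67⌋ = 8 exceed 68, and at least 3 are ≤ 68.
Exactly 3 works: 3 values at 2 and 8 at 69 total 558; raise one of the low values by 17 (still ≤ 68) to hit 575.

3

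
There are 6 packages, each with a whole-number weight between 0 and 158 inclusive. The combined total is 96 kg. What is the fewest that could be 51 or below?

5

Each value above 51 is at least 52, contributing at least 52 − 0 = 52 above the floor 0.
The sum exceeds the floor total 0 by 96, so at most ⌊96/52⌋ = 1 exceed 51, and at least 5 are ≤ 51.
Exactly 5 works: 5 values at 0 and 1 at 52 total 52; raise one of the low values by 44 (still ≤ 51) to hit 96.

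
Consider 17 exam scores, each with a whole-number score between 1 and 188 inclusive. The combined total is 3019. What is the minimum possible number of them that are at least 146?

13

Suppose at most 17 − j of them reach 146; then j values are ≤ 145 and the rest ≤ 188.
The total is then ≤ 145·j + 188·(17 − j) = 3196 − 43j. For this to be ≥ 3019 we need j ≤ 4, so at least 17 − 4 = 13 must reach 146.
Exactly 13 works: 13 values at 188 and 4 at 145 total 3024; lower one of the high values by 5 (still ≥ 146) to hit 3019.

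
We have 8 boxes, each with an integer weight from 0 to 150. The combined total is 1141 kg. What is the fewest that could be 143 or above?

1

Suppose at most 8 − j of them reach 143; then j values are ≤ 142 and the rest ≤ 150.
The total is then ≤ 142·j + 150·(8 − j) = 1200 − 8j. For this to be ≥ 1141 we need j ≤ 7, so at least 8 − 7 = 1 must reach 143.
Exactly 1 works: 1 value at 150 and 7 at 142 total 1144; lower one of the high values by 3 (still ≥ 143) to hit 1141.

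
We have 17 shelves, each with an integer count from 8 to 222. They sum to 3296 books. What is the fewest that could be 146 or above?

11

Suppose at most 17 − j of them reach 146; then j values are ≤ 145 and the rest ≤ 222.
The total is then ≤ 145·j + 222·(17 − j) = 3774 − 77j. For this to be ≥ 3296 we need j ≤ 6, so at least 17 − 6 = 11 must reach 146.
Exactly 11 works: 11 values at 222 and 6 at 145 total 3312; lower one of the high values by 16 (still ≥ 146) to hit 3296.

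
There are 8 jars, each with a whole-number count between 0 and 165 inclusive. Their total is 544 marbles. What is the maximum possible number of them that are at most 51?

Suppose k of them are at most 51. Those contribute at most 51 each and the rest at most 165 each.
So the total is at most 51k + 165(8 − k) = 1320 − 114k. This must still be ≥ 544, so k ≤ 6.
k = 6 is achieved by 6 values at 51 and 2 at 165, total 636; lower one of the 165's by 92 (still > 51) to reach 544.

6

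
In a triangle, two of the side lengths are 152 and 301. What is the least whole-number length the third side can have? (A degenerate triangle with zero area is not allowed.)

The third side must exceed |152 − 301| = 149.
The smallest integer above 149 is 150.

150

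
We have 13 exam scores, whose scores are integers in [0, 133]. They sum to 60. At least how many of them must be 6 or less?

5

If only k of them are at most 6, the other 13 − k are at least 7, so the total is at least (13 − k)·7 + k·0.
This is ≤ 60, so (13 − k)·7 + 0k ≤ 60, which gives k ≥ 5.
Exactly 5 works: 5 values at 0 and 8 at 7 total 56; raise one of the low values by 4 (still ≤ 6) to hit 60.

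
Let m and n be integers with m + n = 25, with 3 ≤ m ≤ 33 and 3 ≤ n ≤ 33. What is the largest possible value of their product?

156

For a fixed sum, the product mn is largest when m and n are as close as possible.
Taking m = 12 and n = 13 (both in [3, 33]) gives mn = 156.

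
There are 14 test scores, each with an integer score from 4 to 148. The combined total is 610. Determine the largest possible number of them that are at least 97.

5

Suppose k of them are at least 97. Those contribute at least 97 each and the other 14 − k at least 4 each.
So the total is at least 97k + 4(14 − k) = 56 + 93k. This must be ≤ 610, giving k ≤ 5.
k = 5 is achieved by 5 values at 97 and 9 at 4, total 521; add 89 to one value (staying below 97) to reach 610.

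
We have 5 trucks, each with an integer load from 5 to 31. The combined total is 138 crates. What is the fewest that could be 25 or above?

If only k of them are at least 25, the other 5 − k are at most 24, so the total is at most k·31 + (5 − k)·24.
This must reach 138, so k·31 + (5 − k)·24 ≥ 138, giving k ≥ 3.
Exactly 3 works: 3 values at 31 and 2 at 24 total 141; lower one of the high values by 3 (still ≥ 25) to hit 138.

3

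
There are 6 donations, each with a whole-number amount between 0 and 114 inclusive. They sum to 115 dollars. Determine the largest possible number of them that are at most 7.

5

Each value at 7 or below falls at least 114 − 7 = 107 short of the ceiling 114.
The ceiling total is 6 × 114 = 684, and we need 115, so at most ⌊(684 − 115)/107⌋ = 5 can be that low.
k = 5 is achieved by 5 values at 7 and 1 at 114, total 149; lower one of the 114's by 34 (still > 7) to reach 115.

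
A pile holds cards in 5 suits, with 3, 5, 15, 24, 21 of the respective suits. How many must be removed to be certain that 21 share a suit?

In the worst case you take as many as possible of each suit without reaching 21: 3 + 5 + 15 + 20 + 20 = 63.
The next one must give 21 of some suit, so 63 + 1 = 64.

64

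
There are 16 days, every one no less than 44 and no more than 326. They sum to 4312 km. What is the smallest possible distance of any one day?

Minimizing one value means maximizing the remaining 15.
The other 15 can take up 15 × 326 = 4890 ≥ 4312 − 44, so one day can sit at its floor of 44.
Achievable: one at 44 and the other 15 totalling 4268, which fits since 15 × 44 ≤ 4268 ≤ 15 × 326.

44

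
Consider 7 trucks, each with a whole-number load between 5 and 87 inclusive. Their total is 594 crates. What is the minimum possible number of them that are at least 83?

4

Suppose at most 7 − j of them reach 83; then j values are ≤ 82 and the rest ≤ 87.
The total is then ≤ 82·j + 87·(7 − j) = 609 − 5j. For this to be ≥ 594 we need j ≤ 3, so at least 7 − 3 = 4 must reach 83.
Exactly 4 works: 4 values at 87 and 3 at 82 total 594.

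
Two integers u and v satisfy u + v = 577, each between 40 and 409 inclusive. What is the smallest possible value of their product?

68712

uv = u(577 − u) is concave in u, so over [168, 409] it is minimized at an endpoint.
At the endpoint u = 168, v = 577 − 168 = 409, so uv = 168 × 409 = 68712.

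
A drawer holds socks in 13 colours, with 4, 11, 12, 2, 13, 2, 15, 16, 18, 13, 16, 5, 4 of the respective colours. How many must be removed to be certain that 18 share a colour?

In the worst case you take as many as possible of each colour without reaching 18: 4 + 11 + 12 + 2 + 13 + 2 + 15 + 16 + 17 + 13 + 16 + 5 + 4 = 130.
The next one must give 18 of some colour, so 130 + 1 = 131.

131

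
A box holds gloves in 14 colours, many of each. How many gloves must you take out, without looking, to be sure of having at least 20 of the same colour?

267

In the worst case you draw 19 of each of the 14 colours: 14 × 19 = 266.
One more forces 20 of some colour, so 266 + 1 = 267.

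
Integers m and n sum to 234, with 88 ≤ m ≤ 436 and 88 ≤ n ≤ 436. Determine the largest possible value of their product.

13689

With m + n fixed, mn peaks when the two are closest together.
Taking m = 117 and n = 117 (both in [88, 436]) gives mn = 13689.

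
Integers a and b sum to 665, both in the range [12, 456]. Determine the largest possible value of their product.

110556

For a fixed sum, the product ab is largest when a and b are as close as possible.
Taking a = 332 and b = 333 (both in [12, 456]) gives ab = 110556.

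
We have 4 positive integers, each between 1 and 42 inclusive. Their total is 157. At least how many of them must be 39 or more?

2

Suppose at most 4 − j of them reach 39; then j values are ≤ 38 and the rest ≤ 42.
The total is then ≤ 38·j + 42·(4 − j) = 168 − 4j. For this to be ≥ 157 we need j ≤ 2, so at least 4 − 2 = 2 must reach 39.
Exactly 2 works: 2 values at 42 and 2 at 38 total 160; lower one of the high values by 3 (still ≥ 39) to hit 157.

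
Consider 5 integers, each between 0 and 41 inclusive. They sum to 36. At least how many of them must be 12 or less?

If only k of them are at most 12, the other 5 − k are at least 13, so the total is at least (5 − k)·13 + k·0.
This is ≤ 36, so (5 − k)·13 + 0k ≤ 36, which gives k ≥ 3.
Exactly 3 works: 3 values at 0 and 2 at 13 total 26; raise one of the low values by 10 (still ≤ 12) to hit 36.

3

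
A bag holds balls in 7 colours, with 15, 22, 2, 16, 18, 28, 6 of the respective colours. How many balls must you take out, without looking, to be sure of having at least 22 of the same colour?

In the worst case you take as many as possible of each colour without reaching 22: 15 + 21 + 2 + 16 + 18 + 21 + 6 = 99.
The next one must give 22 of some colour, so 99 + 1 = 100.

100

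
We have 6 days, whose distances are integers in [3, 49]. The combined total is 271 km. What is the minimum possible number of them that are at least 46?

1

Suppose at most 6 − j of them reach 46; then j values are ≤ 45 and the rest ≤ 49.
The total is then ≤ 45·j + 49·(6 − j) = 294 − 4j. For this to be ≥ 271 we need j ≤ 5, so at least 6 − 5 = 1 must reach 46.
Exactly 1 works: 1 value at 49 and 5 at 45 total 274; lower one of the high values by 3 (still ≥ 46) to hit 271.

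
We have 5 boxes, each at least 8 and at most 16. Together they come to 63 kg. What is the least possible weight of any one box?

Minimizing one value means maximizing the remaining 4.
The other 4 can take up 4 × 16 = 64 ≥ 63 − 8, so one box can sit at its floor of 8.
Achievable: one at 8 and the other 4 totalling 55, which fits since 4 × 8 ≤ 55 ≤ 4 × 16.

8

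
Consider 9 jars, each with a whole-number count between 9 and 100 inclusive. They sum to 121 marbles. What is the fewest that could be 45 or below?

8

Each value above 45 is at least 46, contributing at least 46 − 9 = 37 above the floor 9.
The sum exceeds the floor total 81 by 40, so at most ⌊40/37⌋ = 1 exceed 45, and at least 8 are ≤ 45.
Exactly 8 works: 8 values at 9 and 1 at 46 total 118; raise one of the low values by 3 (still ≤ 45) to hit 121.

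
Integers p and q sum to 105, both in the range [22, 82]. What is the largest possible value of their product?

2756

For a fixed sum, the product pq is largest when p and q are as close as possible.
Taking p = 52 and q = 53 (both in [22, 82]) gives pq = 2756.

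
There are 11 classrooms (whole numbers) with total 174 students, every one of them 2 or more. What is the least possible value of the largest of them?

16

Some value must be at least ⌈174/11⌉ = 16, since 11 × 15 = 165 < 174.
Taking 2 copies of 15 and 9 copies of 16 gives exactly 174, so 16 is attained.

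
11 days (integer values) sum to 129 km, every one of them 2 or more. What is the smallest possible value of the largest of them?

12

The average is 129/11 > 11, so not all 11 can be 11 or less; the largest is ≥ 12.
Achievable: 8 of them at 12 and 3 at 11 total 129.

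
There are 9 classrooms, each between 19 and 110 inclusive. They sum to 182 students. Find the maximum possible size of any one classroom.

30

Maximizing one value means minimizing the remaining 8.
The other 8 contribute at least 8 × 19 = 152, leaving at most 182 − 152 = 30.
Since 30 ≤ 110, this is achievable: one at 30 and 8 at 19.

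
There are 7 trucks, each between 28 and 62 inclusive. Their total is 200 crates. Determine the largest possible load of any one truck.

Maximizing one value means minimizing the remaining 6.
The other 6 contribute at least 6 × 28 = 168, leaving at most 200 − 168 = 32.
Since 32 ≤ 62, this is achievable: one at 32 and 6 at 28.

32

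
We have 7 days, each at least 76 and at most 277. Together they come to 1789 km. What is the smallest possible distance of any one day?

127

To make one day as small as possible, make the other 6 as large as possible.
The other 6 contribute at most 6 × 277 = 1662, leaving at least 1789 − 1662 = 127.
Since 127 ≥ 76, this is achievable: one at 127 and 6 at 277.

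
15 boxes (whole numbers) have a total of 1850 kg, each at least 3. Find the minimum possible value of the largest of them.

If every one of the 15 were at most 123, the total would be at most 15 × 123 = 1845 < 1850.
Equality holds with 5 values of 124 and 10 values of 123.

124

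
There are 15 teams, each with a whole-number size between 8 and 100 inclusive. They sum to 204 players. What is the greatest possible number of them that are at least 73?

1

Suppose k of them are at least 73. Those contribute at least 73 each and the other 15 − k at least 8 each.
So the total is at least 73k + 8(15 − k) = 120 + 65k. This must be ≤ 204, giving k ≤ 1.
k = 1 is achieved by 1 value at 73 and 14 at 8, total 185; add 19 to one value (staying below 73) to reach 204.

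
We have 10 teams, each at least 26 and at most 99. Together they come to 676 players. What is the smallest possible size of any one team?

Minimizing one value means maximizing the remaining 9.
The other 9 can take up 9 × 99 = 891 ≥ 676 − 26, so one team can sit at its floor of 26.
Achievable: one at 26 and the other 9 totalling 650, which fits since 9 × 26 ≤ 650 ≤ 9 × 99.

26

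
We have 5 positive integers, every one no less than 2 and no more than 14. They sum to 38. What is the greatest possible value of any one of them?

To make one integer as large as possible, make the other 4 as small as possible.
The other 4 contribute at least 4 × 2 = 8, leaving at most 38 − 8 = 30.
But each integer is capped at 14, so the maximum is 14.
Achievable: one at 14 and the other 4 totalling 24, which fits since 4 × 2 ≤ 24 ≤ 4 × 14.

14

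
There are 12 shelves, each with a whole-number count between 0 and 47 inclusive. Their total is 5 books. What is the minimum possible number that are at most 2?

Each value above 2 is at least 3, contributing at least 3 − 0 = 3 above the floor 0.
The sum exceeds the floor total 0 by 5, so at most ⌊5/3⌋ = 1 exceed 2, and at least 11 are ≤ 2.
Exactly 11 works: 11 values at 0 and 1 at 3 total 3; raise one of the low values by 2 (still ≤ 2) to hit 5.

11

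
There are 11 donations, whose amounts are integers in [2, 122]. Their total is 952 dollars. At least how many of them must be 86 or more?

Suppose at most 11 − j of them reach 86; then j values are ≤ 85 and the rest ≤ 122.
The total is then ≤ 85·j + 122·(11 − j) = 1342 − 37j. For this to be ≥ 952 we need j ≤ 10, so at least 11 − 10 = 1 must reach 86.
Exactly 1 works: 1 value at 122 and 10 at 85 total 972; lower one of the high values by 20 (still ≥ 86) to hit 952.

1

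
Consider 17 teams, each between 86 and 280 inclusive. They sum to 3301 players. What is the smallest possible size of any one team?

86

To make one team as small as possible, make the other 16 as large as possible.
The other 16 can take up 16 × 280 = 4480 ≥ 3301 − 86, so one team can sit at its floor of 86.
Achievable: one at 86 and the other 16 totalling 3215, which fits since 16 × 86 ≤ 3215 ≤ 16 × 280.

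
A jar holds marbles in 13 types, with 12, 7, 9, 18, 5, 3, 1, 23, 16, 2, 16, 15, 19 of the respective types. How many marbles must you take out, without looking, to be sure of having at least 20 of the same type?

In the worst case you take as many as possible of each type without reaching 20: 12 + 7 + 9 + 18 + 5 + 3 + 1 + 19 + 16 + 2 + 16 + 15 + 19 = 142.
The next one must give 20 of some type, so 142 + 1 = 143.

143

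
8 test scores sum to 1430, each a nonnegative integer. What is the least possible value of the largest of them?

If every one of the 8 were at most 178, the total would be at most 8 × 178 = 1424 < 1430.
Achievable: 6 of them at 179 and 2 at 178 total 1430.

179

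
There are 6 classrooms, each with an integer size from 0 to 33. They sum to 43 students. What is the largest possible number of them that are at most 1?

Each value at 1 or below falls at least 33 − 1 = 32 short of the ceiling 33.
The ceiling total is 6 × 33 = 198, and we need 43, so at most ⌊(198 − 43)/32⌋ = 4 can be that low.
k = 4 is achieved by 4 values at 1 and 2 at 33, total 70; lower one of the 33's by 27 (still > 1) to reach 43.

4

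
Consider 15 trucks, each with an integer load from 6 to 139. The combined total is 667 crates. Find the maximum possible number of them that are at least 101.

With k values at 101 or above and the rest at least 6, the sum is at least 90 + 95k.
Since the sum is 667, we need 95k ≤ 577, i.e. k ≤ 6.
k = 6 is achieved by 6 values at 101 and 9 at 6, total 660; add 7 to one value (staying below 101) to reach 667.

6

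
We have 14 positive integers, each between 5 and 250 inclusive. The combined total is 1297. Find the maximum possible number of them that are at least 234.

If k of the values are ≥ 234, the total is ≥ 234k + 5(14 − k).
Setting 234k + 5(14 − k) ≤ 1297 gives 229k ≤ 1227, so k ≤ 5.
k = 5 is achieved by 5 values at 234 and 9 at 5, total 1215; add 82 to one value (staying below 234) to reach 1297.

5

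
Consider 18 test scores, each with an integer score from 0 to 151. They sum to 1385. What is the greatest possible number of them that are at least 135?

10

Suppose k of them are at least 135. Those contribute at least 135 each and the other 18 − k at least 0 each.
So the total is at least 135k + 0(18 − k) = 0 + 135k. This must be ≤ 1385, giving k ≤ 10.
k = 10 is achieved by 10 values at 135 and 8 at 0, total 1350; add 35 to one value (staying below 135) to reach 1385.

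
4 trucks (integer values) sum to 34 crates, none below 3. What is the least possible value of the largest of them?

9

The 4 values sum to 34, so their maximum is at least ⌈34/4⌉ = 9.
Equality holds with 2 values of 9 and 2 values of 8.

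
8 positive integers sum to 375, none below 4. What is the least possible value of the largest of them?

47

The 8 values sum to 375, so their maximum is at least ⌈375/8⌉ = 47.
Achievable: 7 of them at 47 and 1 at 46 total 375.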